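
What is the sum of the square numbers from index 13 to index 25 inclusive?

4875

Σ_{i=13}^{25} i² = 5525 − 650 = 4875.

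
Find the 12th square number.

144

The 12th square number is n² with n = 12.
12² = 144.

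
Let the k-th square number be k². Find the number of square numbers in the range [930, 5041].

The n-th square number is n².
Smallest index with value ≥ 930: n = 31 (giving 961).
Largest index with value ≤ 5041: n = 71 (giving 5041).
Indices 31 through 71: 41 terms.

41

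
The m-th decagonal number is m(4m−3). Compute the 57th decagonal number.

57·(4·57 − 3) = 57·225 = 12825.

12825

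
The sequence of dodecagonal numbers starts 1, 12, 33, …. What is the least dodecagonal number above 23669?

24220

Solve n(5n−4) > 23669 for integer n.
The largest n with value ≤ 23669 is 69 (since 23529 ≤ 23669 < 24220), so the first above is n = 70, value 24220.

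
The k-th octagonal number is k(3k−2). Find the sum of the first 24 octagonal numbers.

14100

Σ i(3i−2) = 3Σi² − 2Σi over i = 1..24.
Σi = 300 and Σi² = 4900.
3·4900 − 2·300 = 14100.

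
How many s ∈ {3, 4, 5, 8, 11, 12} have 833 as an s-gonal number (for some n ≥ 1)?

2

s = 3: P(3, 40) = 820 and P(3, 41) = 861; 833 is not s-gonal.
s = 4: P(4, 28) = 784 and P(4, 29) = 841; 833 is not s-gonal.
s = 5: P(5, 23) = 782 and P(5, 24) = 852; 833 is not s-gonal.
s = 8: P(8, 17) = 833. ✓
s = 11: P(11, 14) = 833. ✓
s = 12: P(12, 13) = 793 and P(12, 14) = 924; 833 is not s-gonal.
Hits: s ∈ {8, 11} → 2.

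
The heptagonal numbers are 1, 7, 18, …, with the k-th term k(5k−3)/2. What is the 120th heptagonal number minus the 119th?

596

Consecutive heptagonal numbers differ by 5n − 4: here 5·120 − 4 = 596.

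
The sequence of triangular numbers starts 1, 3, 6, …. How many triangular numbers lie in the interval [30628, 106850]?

The n-th triangular number is n(n+1)/2.
Smallest index with value ≥ 30628: n = 247 (giving 30628).
Largest index with value ≤ 106850: n = 461 (giving 106491).
Indices 247 through 461: 215 terms.

215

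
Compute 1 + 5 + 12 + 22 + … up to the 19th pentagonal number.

3610

Σ i(3i−1)/2 = (3Σi² − Σi) / 2 over i = 1..19.
Σi = 190 and Σi² = 2470.
(3·2470 − 1·190) / 2 = 7220/2 = 3610.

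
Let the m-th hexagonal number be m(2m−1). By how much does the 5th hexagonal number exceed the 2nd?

5·(2·5 − 1) = 45 and 2·(2·2 − 1) = 6.
Difference: 45 − 6 = 39.

39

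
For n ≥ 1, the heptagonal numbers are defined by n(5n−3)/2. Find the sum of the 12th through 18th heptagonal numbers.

Σ i(5i−3)/2 = (5Σi² − 3Σi) / 2 over i = 12..18.
Σi = 171 − 66 = 105 and Σi² = 2109 − 506 = 1603.
(5·1603 − 3·105) / 2 = 7700/2 = 3850.

3850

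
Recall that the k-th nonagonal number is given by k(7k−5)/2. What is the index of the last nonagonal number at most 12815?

60

Solve n(7n−5)/2 ≤ 12815 for integer n.
n = 60 gives 12450 ≤ 12815, while n = 61 gives 12871 > 12815; so the answer is index 60.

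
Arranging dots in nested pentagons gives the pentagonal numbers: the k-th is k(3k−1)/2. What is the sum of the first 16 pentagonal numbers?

Σ i(3i−1)/2 = (3Σi² − Σi) / 2 over i = 1..16.
Σi = 136 and Σi² = 1496.
(3·1496 − 1·136) / 2 = 4352/2 = 2176.

2176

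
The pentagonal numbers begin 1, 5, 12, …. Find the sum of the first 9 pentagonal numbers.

405

Σ i(3i−1)/2 = (3Σi² − Σi) / 2 over i = 1..9.
Σi = 45 and Σi² = 285.
(3·285 − 1·45) / 2 = 810/2 = 405.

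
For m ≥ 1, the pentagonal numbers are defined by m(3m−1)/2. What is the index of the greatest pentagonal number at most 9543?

79

Solve n(3n−1)/2 ≤ 9543 for integer n.
n = 79 gives 9322 ≤ 9543, while n = 80 gives 9560 > 9543; so the answer is index 79.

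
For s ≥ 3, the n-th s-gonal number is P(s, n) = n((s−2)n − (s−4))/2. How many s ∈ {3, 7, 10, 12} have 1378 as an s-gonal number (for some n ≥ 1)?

1

s = 3: P(3, 52) = 1378. ✓
s = 7: P(7, 23) = 1288 and P(7, 24) = 1404; 1378 is not s-gonal.
s = 10: P(10, 18) = 1242 and P(10, 19) = 1387; 1378 is not s-gonal.
s = 12: P(12, 17) = 1377 and P(12, 18) = 1548; 1378 is not s-gonal.
Hits: s ∈ {3} → 1.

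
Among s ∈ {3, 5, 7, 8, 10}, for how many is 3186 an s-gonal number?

s = 3: P(3, 79) = 3160 and P(3, 80) = 3240; 3186 is not s-gonal.
s = 5: P(5, 46) = 3151 and P(5, 47) = 3290; 3186 is not s-gonal.
s = 7: P(7, 36) = 3186. ✓
s = 8: P(8, 32) = 3008 and P(8, 33) = 3201; 3186 is not s-gonal.
s = 10: P(10, 28) = 3052 and P(10, 29) = 3277; 3186 is not s-gonal.
Hits: s ∈ {7} → 1.

1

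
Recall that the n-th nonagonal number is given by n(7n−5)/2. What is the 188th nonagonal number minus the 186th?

188·(7·188 − 5)/2 = 123234 and 186·(7·186 − 5)/2 = 120621.
Difference: 123234 − 120621 = 2613.

2613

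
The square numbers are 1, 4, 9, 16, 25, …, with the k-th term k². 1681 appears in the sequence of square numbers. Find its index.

We need n² = 1681, so n = √1681 = 41.

41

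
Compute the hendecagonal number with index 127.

72136

The 127th hendecagonal number is n(9n−7)/2 with n = 127.
127·(9·127 − 7)/2 = 127·1136/2 = 127·568 = 72136.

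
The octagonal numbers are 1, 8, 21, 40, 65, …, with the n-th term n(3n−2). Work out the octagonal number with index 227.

The 227th octagonal number is n(3n−2) with n = 227.
227·(3·227 − 2) = 227·679 = 154133.

154133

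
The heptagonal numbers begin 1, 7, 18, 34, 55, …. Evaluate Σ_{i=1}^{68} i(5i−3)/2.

264316

Σ i(5i−3)/2 = (5Σi² − 3Σi) / 2 over i = 1..68.
Σi = 2346 and Σi² = 107134.
(5·107134 − 3·2346) / 2 = 528632/2 = 264316.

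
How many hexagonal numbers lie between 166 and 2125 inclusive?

23

The n-th hexagonal number is n(2n−1).
Smallest index with value ≥ 166: n = 10 (giving 190).
Largest index with value ≤ 2125: n = 32 (giving 2016).
Indices 10 through 32: 23 terms.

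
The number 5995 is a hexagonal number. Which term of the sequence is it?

55

Set n(2n−1) = 5995, giving 2n² − n − 5995 = 0.
The discriminant is 1 + 8·5995 = 47961, and √47961 = 219.
So n = (1 + 219) / 4 = 220/4 = 55.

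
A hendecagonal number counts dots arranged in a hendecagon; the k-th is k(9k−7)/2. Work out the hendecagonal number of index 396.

The 396th hendecagonal number is n(9n−7)/2 with n = 396.
396·(9·396 − 7)/2 = 396·3557/2 = 704286.

704286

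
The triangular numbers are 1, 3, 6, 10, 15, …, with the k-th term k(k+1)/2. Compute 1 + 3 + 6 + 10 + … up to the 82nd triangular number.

Σ i(i+1)/2 = (Σi² + Σi) / 2 over i = 1..82.
Σi = 3403 and Σi² = 187165.
(1·187165 + 1·3403) / 2 = 190568/2 = 95284.

95284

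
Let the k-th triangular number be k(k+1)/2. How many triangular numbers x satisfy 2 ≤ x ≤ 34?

6

The n-th triangular number is n(n+1)/2.
Smallest index with value ≥ 2: n = 2 (giving 3).
Largest index with value ≤ 34: n = 7 (giving 28).
Indices 2 through 7: 6 terms.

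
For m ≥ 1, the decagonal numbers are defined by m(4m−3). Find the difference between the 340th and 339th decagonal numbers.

2713

Consecutive decagonal numbers differ by 8n − 7: here 8·340 − 7 = 2713.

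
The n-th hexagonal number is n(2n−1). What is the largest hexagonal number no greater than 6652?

6441

Solve n(2n−1) ≤ 6652 for integer n.
n = 57 gives 6441 ≤ 6652, while n = 58 gives 6670 > 6652; so the answer is 6441.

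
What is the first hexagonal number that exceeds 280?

325

Solve n(2n−1) > 280 for integer n.
The largest n with value ≤ 280 is 12 (since 276 ≤ 280 < 325), so the first above is n = 13, value 325.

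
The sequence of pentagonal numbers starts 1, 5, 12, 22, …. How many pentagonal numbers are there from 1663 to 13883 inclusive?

63

The n-th pentagonal number is n(3n−1)/2.
Smallest index with value ≥ 1663: n = 34 (giving 1717).
Largest index with value ≤ 13883: n = 96 (giving 13776).
Indices 34 through 96: 63 terms.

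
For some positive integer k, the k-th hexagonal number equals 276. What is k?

Set n(2n−1) = 276, giving 2n² − n − 276 = 0.
The discriminant is 1 + 8·276 = 2209, and √2209 = 47.
So n = (1 + 47) / 4 = 48/4 = 12.
Check: 12·(2·12 − 1) = 276. ✓

12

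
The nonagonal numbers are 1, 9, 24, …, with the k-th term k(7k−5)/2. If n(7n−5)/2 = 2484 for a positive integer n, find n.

Set n(7n−5)/2 = 2484, giving 7n² − 5n − 4968 = 0.
The discriminant is 25 + 56·2484 = 139129, and √139129 = 373.
So n = (5 + 373) / 14 = 378/14 = 27.

27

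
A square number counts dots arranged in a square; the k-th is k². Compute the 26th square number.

676

The 26th square number is n² with n = 26.
26² = 676.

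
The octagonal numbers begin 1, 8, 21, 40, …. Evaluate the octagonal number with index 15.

15·(3·15 − 2) = 15·43 = 645.

645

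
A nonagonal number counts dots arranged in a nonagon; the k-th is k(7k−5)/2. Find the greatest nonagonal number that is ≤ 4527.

4446

Solve n(7n−5)/2 ≤ 4527 for integer n.
n = 36 gives 4446 ≤ 4527, while n = 37 gives 4699 > 4527; so the answer is 4446.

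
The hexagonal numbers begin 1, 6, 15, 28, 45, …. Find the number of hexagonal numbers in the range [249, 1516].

The n-th hexagonal number is n(2n−1).
Smallest index with value ≥ 249: n = 12 (giving 276).
Largest index with value ≤ 1516: n = 27 (giving 1431).
Indices 12 through 27: 16 terms.

16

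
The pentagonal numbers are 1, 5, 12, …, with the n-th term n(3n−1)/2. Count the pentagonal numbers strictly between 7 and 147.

8

The n-th pentagonal number is n(3n−1)/2.
Smallest index with value > 7: n = 3 (giving 12).
Largest index with value < 147: n = 10 (giving 145).
Indices 3 through 10: 8 terms.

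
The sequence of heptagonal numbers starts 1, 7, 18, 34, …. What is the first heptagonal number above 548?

Solve n(5n−3)/2 > 548 for integer n.
The largest n with value ≤ 548 is 15 (since 540 ≤ 548 < 616), so the first above is n = 16, value 616.

616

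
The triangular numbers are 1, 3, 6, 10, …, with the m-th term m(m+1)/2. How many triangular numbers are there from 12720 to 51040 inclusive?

161

The n-th triangular number is n(n+1)/2.
Smallest index with value ≥ 12720: n = 159 (giving 12720).
Largest index with value ≤ 51040: n = 319 (giving 51040).
Indices 159 through 319: 161 terms.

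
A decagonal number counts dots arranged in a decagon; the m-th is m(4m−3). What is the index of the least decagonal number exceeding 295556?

273

Solve n(4n−3) > 295556 for integer n.
The largest n with value ≤ 295556 is 272 (since 295120 ≤ 295556 < 297297), so the first above is n = 273, value 297297.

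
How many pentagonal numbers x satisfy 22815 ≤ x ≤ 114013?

152

The n-th pentagonal number is n(3n−1)/2.
Smallest index with value ≥ 22815: n = 124 (giving 23002).
Largest index with value ≤ 114013: n = 275 (giving 113300).
Indices 124 through 275: 152 terms.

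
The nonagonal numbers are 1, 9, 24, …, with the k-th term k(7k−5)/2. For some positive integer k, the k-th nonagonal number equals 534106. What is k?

391

Set n(7n−5)/2 = 534106, giving 7n² − 5n − 1068212 = 0.
The discriminant is 25 + 56·534106 = 29909961, and √29909961 = 5469.
So n = (5 + 5469) / 14 = 5474/14 = 391.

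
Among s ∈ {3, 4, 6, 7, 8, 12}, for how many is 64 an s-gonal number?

2

s = 3: P(3, 10) = 55 and P(3, 11) = 66; 64 is not s-gonal.
s = 4: P(4, 8) = 64. ✓
s = 6: P(6, 5) = 45 and P(6, 6) = 66; 64 is not s-gonal.
s = 7: P(7, 5) = 55 and P(7, 6) = 81; 64 is not s-gonal.
s = 8: P(8, 4) = 40 and P(8, 5) = 65; 64 is not s-gonal.
s = 12: P(12, 4) = 64. ✓
Hits: s ∈ {4, 12} → 2.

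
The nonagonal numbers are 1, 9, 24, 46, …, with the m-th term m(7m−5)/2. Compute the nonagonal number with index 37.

The 37th nonagonal number is n(7n−5)/2 with n = 37.
37·(7·37 − 5)/2 = 37·254/2 = 37·127 = 4699.

4699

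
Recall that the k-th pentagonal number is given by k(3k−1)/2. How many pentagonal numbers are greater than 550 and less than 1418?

11

The n-th pentagonal number is n(3n−1)/2.
Smallest index with value > 550: n = 20 (giving 590).
Largest index with value < 1418: n = 30 (giving 1335).
Indices 20 through 30: 11 terms.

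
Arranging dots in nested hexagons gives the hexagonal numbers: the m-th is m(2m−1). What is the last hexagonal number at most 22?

15

Solve n(2n−1) ≤ 22 for integer n.
n = 3 gives 15 ≤ 22, while n = 4 gives 28 > 22; so the answer is 15.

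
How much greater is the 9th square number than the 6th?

9² = 81 and 6² = 36.
Difference: 81 − 36 = 45.

45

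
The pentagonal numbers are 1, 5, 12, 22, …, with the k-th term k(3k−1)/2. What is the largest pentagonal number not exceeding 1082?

Solve n(3n−1)/2 ≤ 1082 for integer n.
n = 27 gives 1080 ≤ 1082, while n = 28 gives 1162 > 1082; so the answer is 1080.

1080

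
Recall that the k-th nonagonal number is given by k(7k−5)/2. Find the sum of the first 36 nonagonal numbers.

Σ i(7i−5)/2 = (7Σi² − 5Σi) / 2 over i = 1..36.
Σi = 666 and Σi² = 16206.
(7·16206 − 5·666) / 2 = 110112/2 = 55056.

55056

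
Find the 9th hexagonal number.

9·(2·9 − 1) = 9·17 = 153.

153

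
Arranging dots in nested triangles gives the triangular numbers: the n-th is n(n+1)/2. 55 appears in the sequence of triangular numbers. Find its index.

10

Set n(n+1)/2 = 55, giving n² + n − 110 = 0.
The discriminant is 1 + 8·55 = 441, and √441 = 21.
So n = (-1 + 21) / 2 = 20/2 = 10.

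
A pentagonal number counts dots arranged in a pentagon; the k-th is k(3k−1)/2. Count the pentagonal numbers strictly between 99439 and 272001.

168

The n-th pentagonal number is n(3n−1)/2.
Smallest index with value > 99439: n = 258 (giving 99717).
Largest index with value < 272001: n = 425 (giving 270725).
Indices 258 through 425: 168 terms.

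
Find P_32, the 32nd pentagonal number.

1520

32·(3·32 − 1)/2 = 32·95/2 = 1520.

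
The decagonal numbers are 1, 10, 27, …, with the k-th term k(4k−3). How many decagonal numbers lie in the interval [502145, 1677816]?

The n-th decagonal number is n(4n−3).
Smallest index with value ≥ 502145: n = 355 (giving 503035).
Largest index with value ≤ 1677816: n = 648 (giving 1677672).
Indices 355 through 648: 294 terms.

294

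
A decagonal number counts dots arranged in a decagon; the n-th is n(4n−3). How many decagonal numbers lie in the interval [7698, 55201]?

73

The n-th decagonal number is n(4n−3).
Smallest index with value ≥ 7698: n = 45 (giving 7965).
Largest index with value ≤ 55201: n = 117 (giving 54405).
Indices 45 through 117: 73 terms.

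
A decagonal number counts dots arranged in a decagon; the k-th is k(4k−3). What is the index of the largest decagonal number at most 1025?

16

Solve n(4n−3) ≤ 1025 for integer n.
n = 16 gives 976 ≤ 1025, while n = 17 gives 1105 > 1025; so the answer is index 16.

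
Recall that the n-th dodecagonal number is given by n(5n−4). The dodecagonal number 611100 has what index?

350

Set n(5n−4) = 611100, giving 5n² − 4n − 611100 = 0.
The discriminant is 16 + 20·611100 = 12222016, and √12222016 = 3496.
So n = (4 + 3496) / 10 = 3500/10 = 350.
Check: 350·(5·350 − 4) = 611100. ✓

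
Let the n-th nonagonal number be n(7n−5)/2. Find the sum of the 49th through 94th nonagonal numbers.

Σ i(7i−5)/2 = (7Σi² − 5Σi) / 2 over i = 49..94.
Σi = 4465 − 1176 = 3289 and Σi² = 281295 − 38024 = 243271.
(7·243271 − 5·3289) / 2 = 1686452/2 = 843226.

843226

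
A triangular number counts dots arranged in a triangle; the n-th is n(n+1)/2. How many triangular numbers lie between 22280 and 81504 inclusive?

193

The n-th triangular number is n(n+1)/2.
Smallest index with value ≥ 22280: n = 211 (giving 22366).
Largest index with value ≤ 81504: n = 403 (giving 81406).
Indices 211 through 403: 193 terms.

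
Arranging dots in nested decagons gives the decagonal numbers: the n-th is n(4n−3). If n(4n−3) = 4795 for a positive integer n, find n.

35

Set n(4n−3) = 4795, giving 4n² − 3n − 4795 = 0.
The discriminant is 9 + 16·4795 = 76729, and √76729 = 277.
So n = (3 + 277) / 8 = 280/8 = 35.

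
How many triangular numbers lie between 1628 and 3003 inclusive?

The n-th triangular number is n(n+1)/2.
Smallest index with value ≥ 1628: n = 57 (giving 1653).
Largest index with value ≤ 3003: n = 77 (giving 3003).
Indices 57 through 77: 21 terms.

21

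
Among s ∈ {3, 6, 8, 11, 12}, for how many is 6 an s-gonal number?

s = 3: P(3, 3) = 6. ✓
s = 6: P(6, 2) = 6. ✓
s = 8: P(8, 1) = 1 and P(8, 2) = 8; 6 is not s-gonal.
s = 11: P(11, 1) = 1 and P(11, 2) = 11; 6 is not s-gonal.
s = 12: P(12, 1) = 1 and P(12, 2) = 12; 6 is not s-gonal.
Hits: s ∈ {3, 6} → 2.

2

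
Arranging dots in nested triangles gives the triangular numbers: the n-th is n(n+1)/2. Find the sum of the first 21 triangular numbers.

1771

Σ i(i+1)/2 = (Σi² + Σi) / 2 over i = 1..21.
Σi = 231 and Σi² = 3311.
(1·3311 + 1·231) / 2 = 3542/2 = 1771.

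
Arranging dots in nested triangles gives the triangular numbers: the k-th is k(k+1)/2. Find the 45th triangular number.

The 45th triangular number is n(n+1)/2 with n = 45.
45·46/2 = 2070/2 = 1035.

1035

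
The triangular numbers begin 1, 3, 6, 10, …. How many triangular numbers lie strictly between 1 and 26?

5

The n-th triangular number is n(n+1)/2.
Smallest index with value > 1: n = 2 (giving 3).
Largest index with value < 26: n = 6 (giving 21).
Indices 2 through 6: 5 terms.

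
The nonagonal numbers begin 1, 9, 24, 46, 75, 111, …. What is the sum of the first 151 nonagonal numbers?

4028076

Σ i(7i−5)/2 = (7Σi² − 5Σi) / 2 over i = 1..151.
Σi = 11476 and Σi² = 1159076.
(7·1159076 − 5·11476) / 2 = 8056152/2 = 4028076.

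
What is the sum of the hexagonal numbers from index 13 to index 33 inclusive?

Σ i(2i−1) = 2Σi² − Σi over i = 13..33.
Σi = 561 − 78 = 483 and Σi² = 12529 − 650 = 11879.
2·11879 − 1·483 = 23275.

23275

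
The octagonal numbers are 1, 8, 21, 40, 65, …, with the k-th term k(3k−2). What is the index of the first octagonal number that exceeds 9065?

Solve n(3n−2) > 9065 for integer n.
The largest n with value ≤ 9065 is 55 (since 8965 ≤ 9065 < 9296), so the first above is n = 56, value 9296.

56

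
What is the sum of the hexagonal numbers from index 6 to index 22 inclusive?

7242

Σ i(2i−1) = 2Σi² − Σi over i = 6..22.
Σi = 253 − 15 = 238 and Σi² = 3795 − 55 = 3740.
2·3740 − 1·238 = 7242.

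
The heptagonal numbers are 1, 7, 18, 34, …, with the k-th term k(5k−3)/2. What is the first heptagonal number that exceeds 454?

Solve n(5n−3)/2 > 454 for integer n.
The largest n with value ≤ 454 is 13 (since 403 ≤ 454 < 469), so the first above is n = 14, value 469.

469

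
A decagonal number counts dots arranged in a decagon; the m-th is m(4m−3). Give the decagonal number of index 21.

1701

The 21st decagonal number is n(4n−3) with n = 21.
21·(4·21 − 3) = 21·81 = 1701.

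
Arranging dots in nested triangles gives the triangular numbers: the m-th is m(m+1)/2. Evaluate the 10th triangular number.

The 10th triangular number is n(n+1)/2 with n = 10.
10·11/2 = 110/2 = 55.

55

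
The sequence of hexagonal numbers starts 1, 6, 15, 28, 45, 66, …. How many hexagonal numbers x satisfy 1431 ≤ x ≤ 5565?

27

The n-th hexagonal number is n(2n−1).
Smallest index with value ≥ 1431: n = 27 (giving 1431).
Largest index with value ≤ 5565: n = 53 (giving 5565).
Indices 27 through 53: 27 terms.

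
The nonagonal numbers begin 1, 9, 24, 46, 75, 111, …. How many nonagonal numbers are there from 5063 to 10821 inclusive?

17

The n-th nonagonal number is n(7n−5)/2.
Smallest index with value ≥ 5063: n = 39 (giving 5226).
Largest index with value ≤ 10821: n = 55 (giving 10450).
Indices 39 through 55: 17 terms.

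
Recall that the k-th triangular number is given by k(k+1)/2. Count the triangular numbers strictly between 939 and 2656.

The n-th triangular number is n(n+1)/2.
Smallest index with value > 939: n = 43 (giving 946).
Largest index with value < 2656: n = 72 (giving 2628).
Indices 43 through 72: 30 terms.

30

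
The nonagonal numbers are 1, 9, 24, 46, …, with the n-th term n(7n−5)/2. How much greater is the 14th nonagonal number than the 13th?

92

Consecutive nonagonal numbers differ by 7n − 6: here 7·14 − 6 = 92.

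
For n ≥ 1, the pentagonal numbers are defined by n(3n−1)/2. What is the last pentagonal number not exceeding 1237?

Solve n(3n−1)/2 ≤ 1237 for integer n.
n = 28 gives 1162 ≤ 1237, while n = 29 gives 1247 > 1237; so the answer is 1162.

1162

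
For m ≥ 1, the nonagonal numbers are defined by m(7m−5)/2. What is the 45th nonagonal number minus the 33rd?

45·(7·45 − 5)/2 = 6975 and 33·(7·33 − 5)/2 = 3729.
Difference: 6975 − 3729 = 3246.

3246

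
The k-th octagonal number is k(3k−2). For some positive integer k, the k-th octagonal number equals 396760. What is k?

Set n(3n−2) = 396760, giving 3n² − 2n − 396760 = 0.
The discriminant is 4 + 12·396760 = 4761124, and √4761124 = 2182.
So n = (2 + 2182) / 6 = 2184/6 = 364.
Check: 364·(3·364 − 2) = 396760. ✓

364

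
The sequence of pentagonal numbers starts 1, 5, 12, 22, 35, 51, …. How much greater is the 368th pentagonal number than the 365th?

3297

368·(3·368 − 1)/2 = 202952 and 365·(3·365 − 1)/2 = 199655.
Difference: 202952 − 199655 = 3297.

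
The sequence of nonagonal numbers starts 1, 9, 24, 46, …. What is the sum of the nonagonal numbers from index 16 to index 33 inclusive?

38409

Σ i(7i−5)/2 = (7Σi² − 5Σi) / 2 over i = 16..33.
Σi = 561 − 120 = 441 and Σi² = 12529 − 1240 = 11289.
(7·11289 − 5·441) / 2 = 76818/2 = 38409.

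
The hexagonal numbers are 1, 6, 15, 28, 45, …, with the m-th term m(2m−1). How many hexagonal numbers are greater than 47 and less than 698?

The n-th hexagonal number is n(2n−1).
Smallest index with value > 47: n = 6 (giving 66).
Largest index with value < 698: n = 18 (giving 630).
Indices 6 through 18: 13 terms.

13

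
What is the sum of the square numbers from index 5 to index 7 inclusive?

110

Σ_{i=5}^{7} i² = 140 − 30 = 110.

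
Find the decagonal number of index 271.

292951

The 271st decagonal number is n(4n−3) with n = 271.
271·(4·271 − 3) = 271·1081 = 292951.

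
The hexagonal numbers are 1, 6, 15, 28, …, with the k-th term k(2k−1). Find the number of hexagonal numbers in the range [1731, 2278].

5

The n-th hexagonal number is n(2n−1).
Smallest index with value ≥ 1731: n = 30 (giving 1770).
Largest index with value ≤ 2278: n = 34 (giving 2278).
Indices 30 through 34: 5 terms.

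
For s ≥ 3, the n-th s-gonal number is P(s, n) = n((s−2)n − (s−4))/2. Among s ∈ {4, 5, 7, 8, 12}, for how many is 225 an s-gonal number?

2

s = 4: P(4, 15) = 225. ✓
s = 5: P(5, 12) = 210 and P(5, 13) = 247; 225 is not s-gonal.
s = 7: P(7, 9) = 189 and P(7, 10) = 235; 225 is not s-gonal.
s = 8: P(8, 9) = 225. ✓
s = 12: P(12, 7) = 217 and P(12, 8) = 288; 225 is not s-gonal.
Hits: s ∈ {4, 8} → 2.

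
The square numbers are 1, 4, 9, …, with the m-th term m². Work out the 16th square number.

16² = 256.

256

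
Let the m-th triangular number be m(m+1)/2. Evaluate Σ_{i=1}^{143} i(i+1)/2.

497640

Σ i(i+1)/2 = (Σi² + Σi) / 2 over i = 1..143.
Σi = 10296 and Σi² = 984984.
(1·984984 + 1·10296) / 2 = 995280/2 = 497640.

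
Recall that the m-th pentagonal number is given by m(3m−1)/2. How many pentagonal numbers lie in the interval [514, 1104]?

9

The n-th pentagonal number is n(3n−1)/2.
Smallest index with value ≥ 514: n = 19 (giving 532).
Largest index with value ≤ 1104: n = 27 (giving 1080).
Indices 19 through 27: 9 terms.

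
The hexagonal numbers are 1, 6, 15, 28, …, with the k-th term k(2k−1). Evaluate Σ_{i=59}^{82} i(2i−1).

239180

Σ i(2i−1) = 2Σi² − Σi over i = 59..82.
Σi = 3403 − 1711 = 1692 and Σi² = 187165 − 66729 = 120436.
2·120436 − 1·1692 = 239180.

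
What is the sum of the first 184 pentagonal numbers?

Σ i(3i−1)/2 = (3Σi² − Σi) / 2 over i = 1..184.
Σi = 17020 and Σi² = 2093460.
(3·2093460 − 1·17020) / 2 = 6263360/2 = 3131680.

3131680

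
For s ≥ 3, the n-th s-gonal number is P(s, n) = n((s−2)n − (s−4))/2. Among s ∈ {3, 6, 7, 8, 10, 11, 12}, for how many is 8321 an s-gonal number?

s = 3: P(3, 128) = 8256 and P(3, 129) = 8385; 8321 is not s-gonal.
s = 6: P(6, 64) = 8128 and P(6, 65) = 8385; 8321 is not s-gonal.
s = 7: P(7, 57) = 8037 and P(7, 58) = 8323; 8321 is not s-gonal.
s = 8: P(8, 53) = 8321. ✓
s = 10: P(10, 45) = 7965 and P(10, 46) = 8326; 8321 is not s-gonal.
s = 11: P(11, 43) = 8170 and P(11, 44) = 8558; 8321 is not s-gonal.
s = 12: P(12, 41) = 8241 and P(12, 42) = 8652; 8321 is not s-gonal.
Hits: s ∈ {8} → 1.

1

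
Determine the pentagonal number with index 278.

115787

278·(3·278 − 1)/2 = 278·833/2 = 115787.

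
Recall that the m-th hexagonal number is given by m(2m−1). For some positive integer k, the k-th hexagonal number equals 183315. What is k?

Set n(2n−1) = 183315, giving 2n² − n − 183315 = 0.
The discriminant is 1 + 8·183315 = 1466521, and √1466521 = 1211.
So n = (1 + 1211) / 4 = 1212/4 = 303.

303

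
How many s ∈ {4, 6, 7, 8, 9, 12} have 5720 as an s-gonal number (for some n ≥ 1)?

1

s = 4: P(4, 75) = 5625 and P(4, 76) = 5776; 5720 is not s-gonal.
s = 6: P(6, 53) = 5565 and P(6, 54) = 5778; 5720 is not s-gonal.
s = 7: P(7, 48) = 5688 and P(7, 49) = 5929; 5720 is not s-gonal.
s = 8: P(8, 44) = 5720. ✓
s = 9: P(9, 40) = 5500 and P(9, 41) = 5781; 5720 is not s-gonal.
s = 12: P(12, 34) = 5644 and P(12, 35) = 5985; 5720 is not s-gonal.
Hits: s ∈ {8} → 1.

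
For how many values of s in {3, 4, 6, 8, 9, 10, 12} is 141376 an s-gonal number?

s = 3: P(3, 531) = 141246 and P(3, 532) = 141778; 141376 is not s-gonal.
s = 4: P(4, 376) = 141376. ✓
s = 6: P(6, 266) = 141246 and P(6, 267) = 142311; 141376 is not s-gonal.
s = 8: P(8, 217) = 140833 and P(8, 218) = 142136; 141376 is not s-gonal.
s = 9: P(9, 201) = 140901 and P(9, 202) = 142309; 141376 is not s-gonal.
s = 10: P(10, 188) = 140812 and P(10, 189) = 142317; 141376 is not s-gonal.
s = 12: P(12, 168) = 140448 and P(12, 169) = 142129; 141376 is not s-gonal.
Hits: s ∈ {4} → 1.

1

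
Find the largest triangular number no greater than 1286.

Solve n(n+1)/2 ≤ 1286 for integer n.
n = 50 gives 1275 ≤ 1286, while n = 51 gives 1326 > 1286; so the answer is 1275.

1275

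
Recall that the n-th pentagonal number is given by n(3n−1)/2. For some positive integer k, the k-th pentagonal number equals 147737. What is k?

314

Set n(3n−1)/2 = 147737, giving 3n² − n − 295474 = 0.
So n = (1 + 1883) / 6 = 1884/6 = 314.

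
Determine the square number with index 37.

1369

37² = 1369.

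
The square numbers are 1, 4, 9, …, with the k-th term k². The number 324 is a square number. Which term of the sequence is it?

We need n² = 324, so n = √324 = 18.
Check: 18² = 324. ✓

18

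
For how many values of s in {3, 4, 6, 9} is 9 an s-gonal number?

2

s = 3: P(3, 3) = 6 and P(3, 4) = 10; 9 is not s-gonal.
s = 4: P(4, 3) = 9. ✓
s = 6: P(6, 2) = 6 and P(6, 3) = 15; 9 is not s-gonal.
s = 9: P(9, 2) = 9. ✓
Hits: s ∈ {4, 9} → 2.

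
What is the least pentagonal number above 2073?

2147

Solve n(3n−1)/2 > 2073 for integer n.
The largest n with value ≤ 2073 is 37 (since 2035 ≤ 2073 < 2147), so the first above is n = 38, value 2147.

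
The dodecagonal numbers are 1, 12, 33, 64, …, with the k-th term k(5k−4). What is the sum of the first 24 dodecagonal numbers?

23300

Σ i(5i−4) = 5Σi² − 4Σi over i = 1..24.
Σi = 300 and Σi² = 4900.
5·4900 − 4·300 = 23300.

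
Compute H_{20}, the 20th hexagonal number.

20·(2·20 − 1) = 20·39 = 780.

780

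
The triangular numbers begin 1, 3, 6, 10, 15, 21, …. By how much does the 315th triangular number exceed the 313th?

315·316/2 = 49770 and 313·314/2 = 49141.
Difference: 49770 − 49141 = 629.

629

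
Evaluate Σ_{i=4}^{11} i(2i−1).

Σ i(2i−1) = 2Σi² − Σi over i = 4..11.
Σi = 66 − 6 = 60 and Σi² = 506 − 14 = 492.
2·492 − 1·60 = 924.

924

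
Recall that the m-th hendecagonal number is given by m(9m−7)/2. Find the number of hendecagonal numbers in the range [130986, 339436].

The n-th hendecagonal number is n(9n−7)/2.
Smallest index with value ≥ 130986: n = 171 (giving 130986).
Largest index with value ≤ 339436: n = 275 (giving 339350).
Indices 171 through 275: 105 terms.

105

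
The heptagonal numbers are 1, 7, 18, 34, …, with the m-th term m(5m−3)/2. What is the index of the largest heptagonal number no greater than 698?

Solve n(5n−3)/2 ≤ 698 for integer n.
n = 17 gives 697 ≤ 698, while n = 18 gives 783 > 698; so the answer is index 17.

17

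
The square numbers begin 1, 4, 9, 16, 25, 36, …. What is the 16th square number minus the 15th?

n² − (n−1)² = 2n − 1, so 16² − 15² = 2·16 − 1 = 31.

31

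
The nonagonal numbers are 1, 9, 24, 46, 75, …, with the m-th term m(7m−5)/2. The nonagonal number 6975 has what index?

45

Set n(7n−5)/2 = 6975, giving 7n² − 5n − 13950 = 0.
So n = (5 + 625) / 14 = 630/14 = 45.
Check: 45·(7·45 − 5)/2 = 6975. ✓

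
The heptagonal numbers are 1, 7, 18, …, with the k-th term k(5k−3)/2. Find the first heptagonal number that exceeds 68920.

69472

Solve n(5n−3)/2 > 68920 for integer n.
The largest n with value ≤ 68920 is 166 (since 68641 ≤ 68920 < 69472), so the first above is n = 167, value 69472.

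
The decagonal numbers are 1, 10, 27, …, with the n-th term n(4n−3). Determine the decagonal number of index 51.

The 51st decagonal number is n(4n−3) with n = 51.
51·(4·51 − 3) = 51·201 = 10251.

10251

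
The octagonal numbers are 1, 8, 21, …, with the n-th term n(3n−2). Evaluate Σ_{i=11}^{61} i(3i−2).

227766

Σ i(3i−2) = 3Σi² − 2Σi over i = 11..61.
Σi = 1891 − 55 = 1836 and Σi² = 77531 − 385 = 77146.
3·77146 − 2·1836 = 227766.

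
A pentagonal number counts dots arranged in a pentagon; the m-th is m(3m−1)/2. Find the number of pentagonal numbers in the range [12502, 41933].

The n-th pentagonal number is n(3n−1)/2.
Smallest index with value ≥ 12502: n = 92 (giving 12650).
Largest index with value ≤ 41933: n = 167 (giving 41750).
Indices 92 through 167: 76 terms.

76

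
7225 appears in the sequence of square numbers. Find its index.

85

We need n² = 7225, so n = √7225 = 85.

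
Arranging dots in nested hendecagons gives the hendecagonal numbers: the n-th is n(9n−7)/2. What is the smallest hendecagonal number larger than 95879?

96726

Solve n(9n−7)/2 > 95879 for integer n.
The largest n with value ≤ 95879 is 146 (since 95411 ≤ 95879 < 96726), so the first above is n = 147, value 96726.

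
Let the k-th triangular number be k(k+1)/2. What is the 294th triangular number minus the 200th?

23265

294·295/2 = 43365 and 200·201/2 = 20100.
Difference: 43365 − 20100 = 23265.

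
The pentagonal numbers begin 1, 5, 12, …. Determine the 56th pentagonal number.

4676

The 56th pentagonal number is n(3n−1)/2 with n = 56.
56·(3·56 − 1)/2 = 56·167/2 = 4676.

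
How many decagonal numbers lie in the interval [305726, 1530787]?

343

The n-th decagonal number is n(4n−3).
Smallest index with value ≥ 305726: n = 277 (giving 306085).
Largest index with value ≤ 1530787: n = 619 (giving 1530787).
Indices 277 through 619: 343 terms.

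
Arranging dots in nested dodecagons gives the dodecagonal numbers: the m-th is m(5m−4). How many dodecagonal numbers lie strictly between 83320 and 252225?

95

The n-th dodecagonal number is n(5n−4).
Smallest index with value > 83320: n = 130 (giving 83980).
Largest index with value < 252225: n = 224 (giving 249984).
Indices 130 through 224: 95 terms.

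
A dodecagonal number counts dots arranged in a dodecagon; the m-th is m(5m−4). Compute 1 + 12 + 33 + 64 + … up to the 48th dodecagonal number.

185416

Σ i(5i−4) = 5Σi² − 4Σi over i = 1..48.
Σi = 1176 and Σi² = 38024.
5·38024 − 4·1176 = 185416.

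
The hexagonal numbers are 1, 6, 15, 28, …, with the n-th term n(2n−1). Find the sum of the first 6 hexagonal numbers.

Σ i(2i−1) = 2Σi² − Σi over i = 1..6.
Σi = 21 and Σi² = 91.
2·91 − 1·21 = 161.

161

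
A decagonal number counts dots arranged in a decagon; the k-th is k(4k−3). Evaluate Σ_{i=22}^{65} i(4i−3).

355674

Σ i(4i−3) = 4Σi² − 3Σi over i = 22..65.
Σi = 2145 − 231 = 1914 and Σi² = 93665 − 3311 = 90354.
4·90354 − 3·1914 = 355674.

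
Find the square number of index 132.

17424

132² = 17424.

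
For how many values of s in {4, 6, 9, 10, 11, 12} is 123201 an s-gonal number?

s = 4: P(4, 351) = 123201. ✓
s = 6: P(6, 248) = 122760 and P(6, 249) = 123753; 123201 is not s-gonal.
s = 9: P(9, 187) = 121924 and P(9, 188) = 123234; 123201 is not s-gonal.
s = 10: P(10, 175) = 121975 and P(10, 176) = 123376; 123201 is not s-gonal.
s = 11: P(11, 165) = 121935 and P(11, 166) = 123421; 123201 is not s-gonal.
s = 12: P(12, 157) = 122617 and P(12, 158) = 124188; 123201 is not s-gonal.
Hits: s ∈ {4} → 1.

1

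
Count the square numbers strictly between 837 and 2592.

22

The n-th square number is n².
Smallest index with value > 837: n = 29 (giving 841).
Largest index with value < 2592: n = 50 (giving 2500).
Indices 29 through 50: 22 terms.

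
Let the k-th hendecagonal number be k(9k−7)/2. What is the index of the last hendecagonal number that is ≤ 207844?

215

Solve n(9n−7)/2 ≤ 207844 for integer n.
n = 215 gives 207260 ≤ 207844, while n = 216 gives 209196 > 207844; so the answer is index 215.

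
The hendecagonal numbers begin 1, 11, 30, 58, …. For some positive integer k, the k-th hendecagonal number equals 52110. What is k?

Set n(9n−7)/2 = 52110, giving 9n² − 7n − 104220 = 0.
The discriminant is 49 + 72·52110 = 3751969, and √3751969 = 1937.
So n = (7 + 1937) / 18 = 1944/18 = 108.
Check: 108·(9·108 − 7)/2 = 52110. ✓

108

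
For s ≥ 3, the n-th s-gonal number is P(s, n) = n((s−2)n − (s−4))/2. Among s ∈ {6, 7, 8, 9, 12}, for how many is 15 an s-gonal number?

s = 6: P(6, 3) = 15. ✓
s = 7: P(7, 2) = 7 and P(7, 3) = 18; 15 is not s-gonal.
s = 8: P(8, 2) = 8 and P(8, 3) = 21; 15 is not s-gonal.
s = 9: P(9, 2) = 9 and P(9, 3) = 24; 15 is not s-gonal.
s = 12: P(12, 2) = 12 and P(12, 3) = 33; 15 is not s-gonal.
Hits: s ∈ {6} → 1.

1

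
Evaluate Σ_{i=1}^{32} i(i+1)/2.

Σ i(i+1)/2 = (Σi² + Σi) / 2 over i = 1..32.
Σi = 528 and Σi² = 11440.
(1·11440 + 1·528) / 2 = 11968/2 = 5984.

5984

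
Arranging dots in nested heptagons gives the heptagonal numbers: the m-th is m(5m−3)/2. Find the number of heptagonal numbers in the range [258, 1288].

The n-th heptagonal number is n(5n−3)/2.
Smallest index with value ≥ 258: n = 11 (giving 286).
Largest index with value ≤ 1288: n = 23 (giving 1288).
Indices 11 through 23: 13 terms.

13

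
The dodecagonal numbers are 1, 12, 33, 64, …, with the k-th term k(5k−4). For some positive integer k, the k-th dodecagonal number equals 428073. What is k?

Set n(5n−4) = 428073, giving 5n² − 4n − 428073 = 0.
So n = (4 + 2926) / 10 = 2930/10 = 293.

293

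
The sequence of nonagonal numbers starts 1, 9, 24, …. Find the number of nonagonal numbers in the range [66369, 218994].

112

The n-th nonagonal number is n(7n−5)/2.
Smallest index with value ≥ 66369: n = 139 (giving 67276).
Largest index with value ≤ 218994: n = 250 (giving 218125).
Indices 139 through 250: 112 terms.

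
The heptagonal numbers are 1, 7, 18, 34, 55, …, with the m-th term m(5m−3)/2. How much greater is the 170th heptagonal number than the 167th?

170·(5·170 − 3)/2 = 71995 and 167·(5·167 − 3)/2 = 69472.
Difference: 71995 − 69472 = 2523.

2523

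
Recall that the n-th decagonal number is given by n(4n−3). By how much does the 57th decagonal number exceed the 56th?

Consecutive decagonal numbers differ by 8n − 7: here 8·57 − 7 = 449.

449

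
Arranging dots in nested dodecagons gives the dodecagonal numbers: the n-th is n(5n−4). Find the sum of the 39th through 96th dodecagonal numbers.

1386925

Σ i(5i−4) = 5Σi² − 4Σi over i = 39..96.
Σi = 4656 − 741 = 3915 and Σi² = 299536 − 19019 = 280517.
5·280517 − 4·3915 = 1386925.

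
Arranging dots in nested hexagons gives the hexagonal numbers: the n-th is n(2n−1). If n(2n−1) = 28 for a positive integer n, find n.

Set n(2n−1) = 28, giving 2n² − n − 28 = 0.
So n = (1 + 15) / 4 = 16/4 = 4.

4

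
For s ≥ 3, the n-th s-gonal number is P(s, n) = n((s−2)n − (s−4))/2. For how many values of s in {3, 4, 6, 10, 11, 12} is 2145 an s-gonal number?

2

s = 3: P(3, 65) = 2145. ✓
s = 4: P(4, 46) = 2116 and P(4, 47) = 2209; 2145 is not s-gonal.
s = 6: P(6, 33) = 2145. ✓
s = 10: P(10, 23) = 2047 and P(10, 24) = 2232; 2145 is not s-gonal.
s = 11: P(11, 22) = 2101 and P(11, 23) = 2300; 2145 is not s-gonal.
s = 12: P(12, 21) = 2121 and P(12, 22) = 2332; 2145 is not s-gonal.
Hits: s ∈ {3, 6} → 2.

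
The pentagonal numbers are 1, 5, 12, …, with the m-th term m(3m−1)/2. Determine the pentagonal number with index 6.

The 6th pentagonal number is n(3n−1)/2 with n = 6.
6·(3·6 − 1)/2 = 6·17/2 = 51.

51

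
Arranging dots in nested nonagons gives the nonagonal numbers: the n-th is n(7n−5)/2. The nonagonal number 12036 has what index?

Set n(7n−5)/2 = 12036, giving 7n² − 5n − 24072 = 0.
So n = (5 + 821) / 14 = 826/14 = 59.
Check: 59·(7·59 − 5)/2 = 12036. ✓

59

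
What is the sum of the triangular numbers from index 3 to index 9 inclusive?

161

Σ i(i+1)/2 = (Σi² + Σi) / 2 over i = 3..9.
Σi = 45 − 3 = 42 and Σi² = 285 − 5 = 280.
(1·280 + 1·42) / 2 = 322/2 = 161.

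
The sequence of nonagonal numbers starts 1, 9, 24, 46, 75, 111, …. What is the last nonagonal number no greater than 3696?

3504

Solve n(7n−5)/2 ≤ 3696 for integer n.
n = 32 gives 3504 ≤ 3696, while n = 33 gives 3729 > 3696; so the answer is 3504.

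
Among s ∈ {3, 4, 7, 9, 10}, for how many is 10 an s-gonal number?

s = 3: P(3, 4) = 10. ✓
s = 4: P(4, 3) = 9 and P(4, 4) = 16; 10 is not s-gonal.
s = 7: P(7, 2) = 7 and P(7, 3) = 18; 10 is not s-gonal.
s = 9: P(9, 2) = 9 and P(9, 3) = 24; 10 is not s-gonal.
s = 10: P(10, 2) = 10. ✓
Hits: s ∈ {3, 10} → 2.

2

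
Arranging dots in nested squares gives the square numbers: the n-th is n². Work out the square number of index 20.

The 20th square number is n² with n = 20.
20² = 400.

400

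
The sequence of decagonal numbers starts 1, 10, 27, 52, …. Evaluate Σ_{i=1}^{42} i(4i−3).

Σ i(4i−3) = 4Σi² − 3Σi over i = 1..42.
Σi = 903 and Σi² = 25585.
4·25585 − 3·903 = 99631.

99631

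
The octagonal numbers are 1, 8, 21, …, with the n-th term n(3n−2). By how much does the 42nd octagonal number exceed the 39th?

723

42·(3·42 − 2) = 5208 and 39·(3·39 − 2) = 4485.
Difference: 5208 − 4485 = 723.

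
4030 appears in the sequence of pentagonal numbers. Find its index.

Set n(3n−1)/2 = 4030, giving 3n² − n − 8060 = 0.
The discriminant is 1 + 24·4030 = 96721, and √96721 = 311.
So n = (1 + 311) / 6 = 312/6 = 52.
Check: 52·(3·52 − 1)/2 = 4030. ✓

52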